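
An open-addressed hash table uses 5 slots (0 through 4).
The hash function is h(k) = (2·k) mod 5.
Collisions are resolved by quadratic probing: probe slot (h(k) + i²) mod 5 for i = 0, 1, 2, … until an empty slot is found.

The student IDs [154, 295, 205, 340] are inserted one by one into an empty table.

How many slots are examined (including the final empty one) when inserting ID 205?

2

154 hashes to 3; slot 3 is free → place at 3.
295 hashes to 0; slot 0 is free → place at 0.
205 hashes to 0; 0 taken → place at 1.
340 hashes to 0; 0,1 taken → place at 4.
Table: [295, 205, —, 154, 340]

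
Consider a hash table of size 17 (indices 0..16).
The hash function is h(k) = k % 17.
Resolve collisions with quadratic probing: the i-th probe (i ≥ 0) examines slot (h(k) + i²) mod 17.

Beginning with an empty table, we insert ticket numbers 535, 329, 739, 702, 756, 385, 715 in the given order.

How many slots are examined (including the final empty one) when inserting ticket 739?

2

535: h=8 => slot 8
329: h=6 => slot 6
739: h=8, probe 8,9 => slot 9
702: h=5 => slot 5
756: h=8, probe 8,9,12 => slot 12
385: h=11 => slot 11
715: h=1 => slot 1
Table: [., 715, ., ., ., 702, 329, ., 535, 739, ., 385, 756, ., ., ., .]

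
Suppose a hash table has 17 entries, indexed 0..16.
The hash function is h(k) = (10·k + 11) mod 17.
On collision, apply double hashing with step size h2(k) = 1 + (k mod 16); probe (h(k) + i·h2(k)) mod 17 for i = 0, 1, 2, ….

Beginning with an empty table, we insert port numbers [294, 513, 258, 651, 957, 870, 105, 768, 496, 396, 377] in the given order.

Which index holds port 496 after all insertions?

Insert 294: h=10, slot 10 empty -> index 10.
Insert 513: h=7, slot 7 empty -> index 7.
Insert 258: h=7, h2=3, slots 7,10 occupied -> index 13.
Insert 651: h=10, h2=12, slot 10 occupied -> index 5.
Insert 957: h=10, h2=14, slots 10,7 occupied -> index 4.
Insert 870: h=7, h2=7, slot 7 occupied -> index 14.
Insert 105: h=7, h2=10, slot 7 occupied -> index 0.
Insert 768: h=7, h2=1, slot 7 occupied -> index 8.
Insert 496: h=7, h2=1, slots 7,8 occupied -> index 9.
Insert 396: h=10, h2=13, slot 10 occupied -> index 6.
Insert 377: h=7, h2=10, slots 7,0,10 occupied -> index 3.
Table: [105, _, _, 377, 957, 651, 396, 513, 768, 496, 294, _, _, 258, 870, _, _]

9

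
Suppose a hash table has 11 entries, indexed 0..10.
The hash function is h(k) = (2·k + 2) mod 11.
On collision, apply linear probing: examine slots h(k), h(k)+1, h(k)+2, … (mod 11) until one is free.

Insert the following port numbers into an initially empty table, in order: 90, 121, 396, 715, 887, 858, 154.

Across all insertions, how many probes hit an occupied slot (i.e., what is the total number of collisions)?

90 hashes to 6; slot 6 is free → place at 6.
121 hashes to 2; slot 2 is free → place at 2.
396 hashes to 2; 2 taken → place at 3.
715 hashes to 2; 2,3 taken → place at 4.
887 hashes to 5; slot 5 is free → place at 5.
858 hashes to 2; 2,3,4,5,6 taken → place at 7.
154 hashes to 2; 2,3,4,5,6,7 taken → place at 8.
Table: [∅, ∅, 121, 396, 715, 887, 90, 858, 154, ∅, ∅]

14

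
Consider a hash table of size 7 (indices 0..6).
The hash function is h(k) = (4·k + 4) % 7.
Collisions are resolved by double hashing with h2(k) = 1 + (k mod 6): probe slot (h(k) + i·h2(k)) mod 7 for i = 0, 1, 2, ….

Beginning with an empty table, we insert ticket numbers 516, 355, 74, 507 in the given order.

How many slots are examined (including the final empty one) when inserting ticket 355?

516 hashes to 3; slot 3 is free => place at 3.
355 hashes to 3, h2=2; 3 taken => place at 5.
74 hashes to 6; slot 6 is free => place at 6.
507 hashes to 2; slot 2 is free => place at 2.
Table: [_, _, 507, 516, _, 355, 74]

2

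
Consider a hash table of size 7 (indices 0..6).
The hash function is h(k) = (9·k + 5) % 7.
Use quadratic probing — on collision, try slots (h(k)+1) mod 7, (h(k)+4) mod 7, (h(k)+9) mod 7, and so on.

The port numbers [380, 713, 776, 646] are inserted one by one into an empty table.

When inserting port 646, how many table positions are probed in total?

380 hashes to 2; slot 2 is free => place at 2.
713 hashes to 3; slot 3 is free => place at 3.
776 hashes to 3; 3 taken => place at 4.
646 hashes to 2; 2,3 taken => place at 6.
Table: [∅, ∅, 380, 713, 776, ∅, 646]

3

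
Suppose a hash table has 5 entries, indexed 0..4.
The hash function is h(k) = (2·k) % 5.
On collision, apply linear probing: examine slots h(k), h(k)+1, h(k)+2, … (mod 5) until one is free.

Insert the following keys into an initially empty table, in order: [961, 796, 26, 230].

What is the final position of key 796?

961 hashes to 2; slot 2 is free => place at 2.
796 hashes to 2; 2 taken => place at 3.
26 hashes to 2; 2,3 taken => place at 4.
230 hashes to 0; slot 0 is free => place at 0.
Table: [230, ., 961, 796, 26]

3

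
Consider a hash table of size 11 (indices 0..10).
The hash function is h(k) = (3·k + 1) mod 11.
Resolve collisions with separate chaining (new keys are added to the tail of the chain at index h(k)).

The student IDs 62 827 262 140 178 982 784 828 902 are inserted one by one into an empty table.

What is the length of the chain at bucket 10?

3

62 -> bucket 0
827 -> bucket 7
262 -> bucket 6
140 -> bucket 3
178 -> bucket 7 (collision)
982 -> bucket 10
784 -> bucket 10 (collision)
828 -> bucket 10 (collision)
902 -> bucket 1
Final buckets:
0: 62
1: 902
2: ∅
3: 140
4: ∅
5: ∅
6: 262
7: 827 -> 178
8: ∅
9: ∅
10: 982 -> 784 -> 828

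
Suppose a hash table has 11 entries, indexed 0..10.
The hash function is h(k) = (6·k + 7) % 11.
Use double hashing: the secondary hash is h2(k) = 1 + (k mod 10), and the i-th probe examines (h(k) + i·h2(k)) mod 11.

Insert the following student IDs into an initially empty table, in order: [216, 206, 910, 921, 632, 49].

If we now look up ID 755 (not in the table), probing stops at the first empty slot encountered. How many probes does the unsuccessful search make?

3

216: h=5 → slot 5
206: h=0 → slot 0
910: h=0, h2=1, probe 0,1 → slot 1
921: h=0, h2=2, probe 0,2 → slot 2
632: h=4 → slot 4
49: h=4, h2=10, probe 4,3 → slot 3
Table: [206, 910, 921, 49, 632, 216, _, _, _, _, _]
Lookup 755: h=5, h2=6, probe 5,0,6 → slot 6 empty, not found.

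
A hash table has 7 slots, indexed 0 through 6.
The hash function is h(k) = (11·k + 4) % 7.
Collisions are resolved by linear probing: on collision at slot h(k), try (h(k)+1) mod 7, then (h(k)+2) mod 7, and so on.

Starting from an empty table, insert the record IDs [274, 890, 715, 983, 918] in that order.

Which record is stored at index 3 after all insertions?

715

274 hashes to 1; slot 1 is free -> place at 1.
890 hashes to 1; 1 taken -> place at 2.
715 hashes to 1; 1,2 taken -> place at 3.
983 hashes to 2; 2,3 taken -> place at 4.
918 hashes to 1; 1,2,3,4 taken -> place at 5.
Table: [_, 274, 890, 715, 983, 918, _]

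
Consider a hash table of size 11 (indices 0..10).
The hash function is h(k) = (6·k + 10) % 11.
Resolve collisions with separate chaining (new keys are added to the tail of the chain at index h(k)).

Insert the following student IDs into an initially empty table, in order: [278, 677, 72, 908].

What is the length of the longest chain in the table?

3

Insert 278: h=6, bucket 6 empty → new chain.
Insert 677: h=2, bucket 2 empty → new chain.
Insert 72: h=2, bucket 2 nonempty → append to chain.
Insert 908: h=2, bucket 2 nonempty → append to chain.
Final buckets:
0: ∅
1: ∅
2: 677 -> 72 -> 908
3: ∅
4: ∅
5: ∅
6: 278
7: ∅
8: ∅
9: ∅
10: ∅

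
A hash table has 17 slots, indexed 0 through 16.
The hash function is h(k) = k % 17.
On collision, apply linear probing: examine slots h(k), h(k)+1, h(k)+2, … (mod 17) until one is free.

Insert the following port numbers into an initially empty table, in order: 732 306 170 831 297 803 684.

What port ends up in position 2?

170

732: h=1 -> slot 1
306: h=0 -> slot 0
170: h=0, probe 0,1,2 -> slot 2
831: h=15 -> slot 15
297: h=8 -> slot 8
803: h=4 -> slot 4
684: h=4, probe 4,5 -> slot 5
Table: [306, 732, 170, ∅, 803, 684, ∅, ∅, 297, ∅, ∅, ∅, ∅, ∅, ∅, 831, ∅]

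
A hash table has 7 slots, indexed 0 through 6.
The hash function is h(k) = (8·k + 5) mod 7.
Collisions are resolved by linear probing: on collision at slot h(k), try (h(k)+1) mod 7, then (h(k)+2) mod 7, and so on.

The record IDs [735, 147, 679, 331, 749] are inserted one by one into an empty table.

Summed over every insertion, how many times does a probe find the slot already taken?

Insert 735: h=5, slot 5 empty -> index 5.
Insert 147: h=5, slot 5 occupied -> index 6.
Insert 679: h=5, slots 5,6 occupied -> index 0.
Insert 331: h=0, slot 0 occupied -> index 1.
Insert 749: h=5, slots 5,6,0,1 occupied -> index 2.
Table: [679, 331, 749, ∅, ∅, 735, 147]

8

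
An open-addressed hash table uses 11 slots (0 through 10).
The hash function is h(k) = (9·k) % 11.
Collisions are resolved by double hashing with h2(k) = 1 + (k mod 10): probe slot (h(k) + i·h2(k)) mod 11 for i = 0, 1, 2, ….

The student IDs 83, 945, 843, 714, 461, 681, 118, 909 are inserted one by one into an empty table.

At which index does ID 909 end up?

83 hashes to 10; slot 10 is free => place at 10.
945 hashes to 2; slot 2 is free => place at 2.
843 hashes to 8; slot 8 is free => place at 8.
714 hashes to 2, h2=5; 2 taken => place at 7.
461 hashes to 2, h2=2; 2 taken => place at 4.
681 hashes to 2, h2=2; 2,4 taken => place at 6.
118 hashes to 6, h2=9; 6,4,2 taken => place at 0.
909 hashes to 8, h2=10; 8,7,6 taken => place at 5.
Table: [118, ., 945, ., 461, 909, 681, 714, 843, ., 83]

5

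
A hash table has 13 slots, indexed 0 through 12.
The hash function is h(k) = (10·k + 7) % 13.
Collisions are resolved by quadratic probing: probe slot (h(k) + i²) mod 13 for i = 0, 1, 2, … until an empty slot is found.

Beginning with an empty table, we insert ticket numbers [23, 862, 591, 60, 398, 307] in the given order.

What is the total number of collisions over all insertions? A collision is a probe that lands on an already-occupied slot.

Insert 23: h=3, slot 3 empty -> index 3.
Insert 862: h=8, slot 8 empty -> index 8.
Insert 591: h=2, slot 2 empty -> index 2.
Insert 60: h=9, slot 9 empty -> index 9.
Insert 398: h=9, slot 9 occupied -> index 10.
Insert 307: h=9, slots 9,10 occupied -> index 0.
Table: [307, ., 591, 23, ., ., ., ., 862, 60, 398, ., .]

3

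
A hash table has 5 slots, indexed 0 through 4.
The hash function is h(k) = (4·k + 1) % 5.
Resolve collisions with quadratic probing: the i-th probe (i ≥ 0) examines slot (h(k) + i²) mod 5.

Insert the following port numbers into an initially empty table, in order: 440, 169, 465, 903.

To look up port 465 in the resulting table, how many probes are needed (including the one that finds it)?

440: h=1 → slot 1
169: h=2 → slot 2
465: h=1, probe 1,2,0 → slot 0
903: h=3 → slot 3
Table: [465, 440, 169, 903, —]
Lookup 465: h=1, probe 1,2,0 → found at 0.

3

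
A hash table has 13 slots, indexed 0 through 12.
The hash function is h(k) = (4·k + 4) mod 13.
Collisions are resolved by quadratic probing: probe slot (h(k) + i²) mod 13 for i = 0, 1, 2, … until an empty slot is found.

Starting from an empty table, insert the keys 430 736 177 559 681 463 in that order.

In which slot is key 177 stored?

11

430 hashes to 8; slot 8 is free → place at 8.
736 hashes to 10; slot 10 is free → place at 10.
177 hashes to 10; 10 taken → place at 11.
559 hashes to 4; slot 4 is free → place at 4.
681 hashes to 11; 11 taken → place at 12.
463 hashes to 10; 10,11 taken → place at 1.
Table: [∅, 463, ∅, ∅, 559, ∅, ∅, ∅, 430, ∅, 736, 177, 681]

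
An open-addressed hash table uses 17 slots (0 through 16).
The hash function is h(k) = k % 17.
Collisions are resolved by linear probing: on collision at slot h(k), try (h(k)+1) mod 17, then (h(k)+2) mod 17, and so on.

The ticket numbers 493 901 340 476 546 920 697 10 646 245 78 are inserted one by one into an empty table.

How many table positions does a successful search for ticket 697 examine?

493 hashes to 0; slot 0 is free => place at 0.
901 hashes to 0; 0 taken => place at 1.
340 hashes to 0; 0,1 taken => place at 2.
476 hashes to 0; 0,1,2 taken => place at 3.
546 hashes to 2; 2,3 taken => place at 4.
920 hashes to 2; 2,3,4 taken => place at 5.
697 hashes to 0; 0,1,2,3,4,5 taken => place at 6.
10 hashes to 10; slot 10 is free => place at 10.
646 hashes to 0; 0,1,2,3,4,5,6 taken => place at 7.
245 hashes to 7; 7 taken => place at 8.
78 hashes to 10; 10 taken => place at 11.
Table: [493, 901, 340, 476, 546, 920, 697, 646, 245, _, 10, 78, _, _, _, _, _]
Lookup 697: h=0, probe 0,1,2,3,4,5,6 → found at 6.

7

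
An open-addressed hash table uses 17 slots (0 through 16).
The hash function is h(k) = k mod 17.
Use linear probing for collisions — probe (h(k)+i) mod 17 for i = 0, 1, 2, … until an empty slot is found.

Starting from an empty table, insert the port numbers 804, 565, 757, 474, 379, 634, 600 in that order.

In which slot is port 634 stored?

804 hashes to 5; slot 5 is free -> place at 5.
565 hashes to 4; slot 4 is free -> place at 4.
757 hashes to 9; slot 9 is free -> place at 9.
474 hashes to 15; slot 15 is free -> place at 15.
379 hashes to 5; 5 taken -> place at 6.
634 hashes to 5; 5,6 taken -> place at 7.
600 hashes to 5; 5,6,7 taken -> place at 8.
Table: [—, —, —, —, 565, 804, 379, 634, 600, 757, —, —, —, —, —, 474, —]

7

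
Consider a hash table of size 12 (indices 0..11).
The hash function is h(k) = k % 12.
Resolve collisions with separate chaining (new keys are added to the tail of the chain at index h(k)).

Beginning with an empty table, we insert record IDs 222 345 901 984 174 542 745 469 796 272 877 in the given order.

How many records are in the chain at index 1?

4

222 → bucket 6
345 → bucket 9
901 → bucket 1
984 → bucket 0
174 → bucket 6 (collision)
542 → bucket 2
745 → bucket 1 (collision)
469 → bucket 1 (collision)
796 → bucket 4
272 → bucket 8
877 → bucket 1 (collision)
Final buckets:
0: 984
1: 901 -> 745 -> 469 -> 877
2: 542
3: _
4: 796
5: _
6: 222 -> 174
7: _
8: 272
9: 345
10: _
11: _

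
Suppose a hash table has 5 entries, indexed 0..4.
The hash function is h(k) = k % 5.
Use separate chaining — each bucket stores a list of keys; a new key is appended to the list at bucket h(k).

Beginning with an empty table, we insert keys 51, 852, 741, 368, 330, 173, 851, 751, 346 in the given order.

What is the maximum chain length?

Insert 51: h=1, bucket 1 empty → new chain.
Insert 852: h=2, bucket 2 empty → new chain.
Insert 741: h=1, bucket 1 nonempty → append to chain.
Insert 368: h=3, bucket 3 empty → new chain.
Insert 330: h=0, bucket 0 empty → new chain.
Insert 173: h=3, bucket 3 nonempty → append to chain.
Insert 851: h=1, bucket 1 nonempty → append to chain.
Insert 751: h=1, bucket 1 nonempty → append to chain.
Insert 346: h=1, bucket 1 nonempty → append to chain.
Final buckets:
0: 330
1: 51 -> 741 -> 851 -> 751 -> 346
2: 852
3: 368 -> 173
4: -

5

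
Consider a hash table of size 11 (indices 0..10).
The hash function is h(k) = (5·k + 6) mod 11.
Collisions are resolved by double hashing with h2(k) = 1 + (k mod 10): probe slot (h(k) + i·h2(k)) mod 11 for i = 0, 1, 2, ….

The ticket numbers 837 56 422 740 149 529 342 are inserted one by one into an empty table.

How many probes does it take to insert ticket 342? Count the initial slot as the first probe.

3

837 hashes to 0; slot 0 is free -> place at 0.
56 hashes to 0, h2=7; 0 taken -> place at 7.
422 hashes to 4; slot 4 is free -> place at 4.
740 hashes to 10; slot 10 is free -> place at 10.
149 hashes to 3; slot 3 is free -> place at 3.
529 hashes to 0, h2=10; 0,10 taken -> place at 9.
342 hashes to 0, h2=3; 0,3 taken -> place at 6.
Table: [837, ., ., 149, 422, ., 342, 56, ., 529, 740]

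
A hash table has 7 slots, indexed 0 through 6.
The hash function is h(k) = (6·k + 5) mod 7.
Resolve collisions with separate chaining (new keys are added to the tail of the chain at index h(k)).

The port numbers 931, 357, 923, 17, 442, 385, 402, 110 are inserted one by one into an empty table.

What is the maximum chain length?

3

931 → bucket 5
357 → bucket 5 (collision)
923 → bucket 6
17 → bucket 2
442 → bucket 4
385 → bucket 5 (collision)
402 → bucket 2 (collision)
110 → bucket 0
Final buckets:
0: 110
1: _
2: 17 -> 402
3: _
4: 442
5: 931 -> 357 -> 385
6: 923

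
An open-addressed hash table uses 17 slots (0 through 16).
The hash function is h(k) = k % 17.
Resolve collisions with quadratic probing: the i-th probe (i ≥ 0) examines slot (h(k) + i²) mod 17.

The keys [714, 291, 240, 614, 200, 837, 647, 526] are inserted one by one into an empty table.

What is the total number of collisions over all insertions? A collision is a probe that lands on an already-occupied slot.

714 hashes to 0; slot 0 is free => place at 0.
291 hashes to 2; slot 2 is free => place at 2.
240 hashes to 2; 2 taken => place at 3.
614 hashes to 2; 2,3 taken => place at 6.
200 hashes to 13; slot 13 is free => place at 13.
837 hashes to 4; slot 4 is free => place at 4.
647 hashes to 1; slot 1 is free => place at 1.
526 hashes to 16; slot 16 is free => place at 16.
Table: [714, 647, 291, 240, 837, ., 614, ., ., ., ., ., ., 200, ., ., 526]

3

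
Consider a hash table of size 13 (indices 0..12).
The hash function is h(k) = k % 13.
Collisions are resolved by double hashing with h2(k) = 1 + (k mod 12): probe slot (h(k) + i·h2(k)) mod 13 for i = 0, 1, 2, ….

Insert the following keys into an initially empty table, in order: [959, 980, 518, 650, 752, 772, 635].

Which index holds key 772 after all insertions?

959 hashes to 10; slot 10 is free → place at 10.
980 hashes to 5; slot 5 is free → place at 5.
518 hashes to 11; slot 11 is free → place at 11.
650 hashes to 0; slot 0 is free → place at 0.
752 hashes to 11, h2=9; 11 taken → place at 7.
772 hashes to 5, h2=5; 5,10 taken → place at 2.
635 hashes to 11, h2=12; 11,10 taken → place at 9.
Table: [650, —, 772, —, —, 980, —, 752, —, 635, 959, 518, —]

2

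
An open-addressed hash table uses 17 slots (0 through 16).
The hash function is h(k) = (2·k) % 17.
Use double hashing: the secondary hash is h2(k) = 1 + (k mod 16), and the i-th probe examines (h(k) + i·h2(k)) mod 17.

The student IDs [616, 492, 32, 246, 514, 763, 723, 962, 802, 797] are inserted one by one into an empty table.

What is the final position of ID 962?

616 hashes to 8; slot 8 is free => place at 8.
492 hashes to 15; slot 15 is free => place at 15.
32 hashes to 13; slot 13 is free => place at 13.
246 hashes to 16; slot 16 is free => place at 16.
514 hashes to 8, h2=3; 8 taken => place at 11.
763 hashes to 13, h2=12; 13,8 taken => place at 3.
723 hashes to 1; slot 1 is free => place at 1.
962 hashes to 3, h2=3; 3 taken => place at 6.
802 hashes to 6, h2=3; 6 taken => place at 9.
797 hashes to 13, h2=14; 13 taken => place at 10.
Table: [., 723, ., 763, ., ., 962, ., 616, 802, 797, 514, ., 32, ., 492, 246]

6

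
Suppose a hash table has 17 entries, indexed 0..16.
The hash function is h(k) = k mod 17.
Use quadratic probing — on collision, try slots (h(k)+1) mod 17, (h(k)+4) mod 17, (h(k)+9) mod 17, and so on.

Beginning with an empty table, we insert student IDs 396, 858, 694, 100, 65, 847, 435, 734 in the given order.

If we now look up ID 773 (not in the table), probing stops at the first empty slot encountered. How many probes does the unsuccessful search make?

396: h=5 -> slot 5
858: h=8 -> slot 8
694: h=14 -> slot 14
100: h=15 -> slot 15
65: h=14, probe 14,15,1 -> slot 1
847: h=14, probe 14,15,1,6 -> slot 6
435: h=10 -> slot 10
734: h=3 -> slot 3
Table: [∅, 65, ∅, 734, ∅, 396, 847, ∅, 858, ∅, 435, ∅, ∅, ∅, 694, 100, ∅]
Lookup 773: h=8, probe 8,9 → slot 9 empty, not found.

2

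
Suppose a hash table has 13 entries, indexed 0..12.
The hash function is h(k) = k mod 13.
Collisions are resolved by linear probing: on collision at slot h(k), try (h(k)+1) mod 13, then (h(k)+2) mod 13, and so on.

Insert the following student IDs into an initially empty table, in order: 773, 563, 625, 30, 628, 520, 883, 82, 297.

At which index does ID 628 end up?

773 hashes to 6; slot 6 is free => place at 6.
563 hashes to 4; slot 4 is free => place at 4.
625 hashes to 1; slot 1 is free => place at 1.
30 hashes to 4; 4 taken => place at 5.
628 hashes to 4; 4,5,6 taken => place at 7.
520 hashes to 0; slot 0 is free => place at 0.
883 hashes to 12; slot 12 is free => place at 12.
82 hashes to 4; 4,5,6,7 taken => place at 8.
297 hashes to 11; slot 11 is free => place at 11.
Table: [520, 625, —, —, 563, 30, 773, 628, 82, —, —, 297, 883]

7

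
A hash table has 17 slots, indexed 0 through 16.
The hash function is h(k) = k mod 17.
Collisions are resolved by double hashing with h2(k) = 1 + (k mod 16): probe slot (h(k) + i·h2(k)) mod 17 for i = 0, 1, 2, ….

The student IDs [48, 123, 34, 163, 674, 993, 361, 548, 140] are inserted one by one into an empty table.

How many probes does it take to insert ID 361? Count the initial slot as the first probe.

6

48: h=14 => slot 14
123: h=4 => slot 4
34: h=0 => slot 0
163: h=10 => slot 10
674: h=11 => slot 11
993: h=7 => slot 7
361: h=4, h2=10, probe 4,14,7,0,10,3 => slot 3
548: h=4, h2=5, probe 4,9 => slot 9
140: h=4, h2=13, probe 4,0,13 => slot 13
Table: [34, -, -, 361, 123, -, -, 993, -, 548, 163, 674, -, 140, 48, -, -]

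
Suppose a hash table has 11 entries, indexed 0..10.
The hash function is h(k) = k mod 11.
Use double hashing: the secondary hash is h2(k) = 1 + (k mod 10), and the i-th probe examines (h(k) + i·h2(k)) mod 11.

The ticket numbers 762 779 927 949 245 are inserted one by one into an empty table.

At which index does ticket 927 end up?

762: h=3 => slot 3
779: h=9 => slot 9
927: h=3, h2=8, probe 3,0 => slot 0
949: h=3, h2=10, probe 3,2 => slot 2
245: h=3, h2=6, probe 3,9,4 => slot 4
Table: [927, _, 949, 762, 245, _, _, _, _, 779, _]

0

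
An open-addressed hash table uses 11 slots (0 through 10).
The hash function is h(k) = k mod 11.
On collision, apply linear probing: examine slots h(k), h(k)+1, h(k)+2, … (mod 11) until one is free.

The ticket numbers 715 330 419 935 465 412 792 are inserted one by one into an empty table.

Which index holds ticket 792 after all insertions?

715: h=0 -> slot 0
330: h=0, probe 0,1 -> slot 1
419: h=1, probe 1,2 -> slot 2
935: h=0, probe 0,1,2,3 -> slot 3
465: h=3, probe 3,4 -> slot 4
412: h=5 -> slot 5
792: h=0, probe 0,1,2,3,4,5,6 -> slot 6
Table: [715, 330, 419, 935, 465, 412, 792, —, —, —, —]

6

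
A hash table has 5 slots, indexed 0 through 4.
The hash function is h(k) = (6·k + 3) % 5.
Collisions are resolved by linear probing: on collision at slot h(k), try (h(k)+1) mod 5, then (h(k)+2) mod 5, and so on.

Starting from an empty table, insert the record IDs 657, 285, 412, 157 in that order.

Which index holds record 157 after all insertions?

2

657: h=0 => slot 0
285: h=3 => slot 3
412: h=0, probe 0,1 => slot 1
157: h=0, probe 0,1,2 => slot 2
Table: [657, 412, 157, 285, —]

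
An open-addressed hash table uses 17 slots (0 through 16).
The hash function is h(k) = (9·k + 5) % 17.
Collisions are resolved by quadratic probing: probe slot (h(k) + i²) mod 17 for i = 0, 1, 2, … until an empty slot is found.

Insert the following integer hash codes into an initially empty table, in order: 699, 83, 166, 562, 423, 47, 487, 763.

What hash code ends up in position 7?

Insert 699: h=6, slot 6 empty -> index 6.
Insert 83: h=4, slot 4 empty -> index 4.
Insert 166: h=3, slot 3 empty -> index 3.
Insert 562: h=14, slot 14 empty -> index 14.
Insert 423: h=4, slot 4 occupied -> index 5.
Insert 47: h=3, slots 3,4 occupied -> index 7.
Insert 487: h=2, slot 2 empty -> index 2.
Insert 763: h=4, slots 4,5 occupied -> index 8.
Table: [—, —, 487, 166, 83, 423, 699, 47, 763, —, —, —, —, —, 562, —, —]

47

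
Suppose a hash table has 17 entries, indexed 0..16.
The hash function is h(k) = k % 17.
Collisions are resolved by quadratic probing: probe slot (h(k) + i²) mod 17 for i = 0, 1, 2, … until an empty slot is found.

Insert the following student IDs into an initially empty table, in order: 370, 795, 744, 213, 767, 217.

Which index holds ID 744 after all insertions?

370 hashes to 13; slot 13 is free => place at 13.
795 hashes to 13; 13 taken => place at 14.
744 hashes to 13; 13,14 taken => place at 0.
213 hashes to 9; slot 9 is free => place at 9.
767 hashes to 2; slot 2 is free => place at 2.
217 hashes to 13; 13,14,0 taken => place at 5.
Table: [744, _, 767, _, _, 217, _, _, _, 213, _, _, _, 370, 795, _, _]

0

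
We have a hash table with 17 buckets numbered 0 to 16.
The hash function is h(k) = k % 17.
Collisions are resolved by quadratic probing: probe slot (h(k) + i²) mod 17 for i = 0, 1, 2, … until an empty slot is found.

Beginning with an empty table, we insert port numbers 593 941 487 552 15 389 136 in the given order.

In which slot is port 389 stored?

2

593 hashes to 15; slot 15 is free => place at 15.
941 hashes to 6; slot 6 is free => place at 6.
487 hashes to 11; slot 11 is free => place at 11.
552 hashes to 8; slot 8 is free => place at 8.
15 hashes to 15; 15 taken => place at 16.
389 hashes to 15; 15,16 taken => place at 2.
136 hashes to 0; slot 0 is free => place at 0.
Table: [136, -, 389, -, -, -, 941, -, 552, -, -, 487, -, -, -, 593, 15]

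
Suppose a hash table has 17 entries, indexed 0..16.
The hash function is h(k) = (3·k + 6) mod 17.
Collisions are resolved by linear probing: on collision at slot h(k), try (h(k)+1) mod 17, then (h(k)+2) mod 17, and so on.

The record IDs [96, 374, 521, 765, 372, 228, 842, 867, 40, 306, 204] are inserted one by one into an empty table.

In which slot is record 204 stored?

96: h=5 → slot 5
374: h=6 → slot 6
521: h=5, probe 5,6,7 → slot 7
765: h=6, probe 6,7,8 → slot 8
372: h=0 → slot 0
228: h=10 → slot 10
842: h=16 → slot 16
867: h=6, probe 6,7,8,9 → slot 9
40: h=7, probe 7,8,9,10,11 → slot 11
306: h=6, probe 6,7,8,9,10,11,12 → slot 12
204: h=6, probe 6,7,8,9,10,11,12,13 → slot 13
Table: [372, -, -, -, -, 96, 374, 521, 765, 867, 228, 40, 306, 204, -, -, 842]

13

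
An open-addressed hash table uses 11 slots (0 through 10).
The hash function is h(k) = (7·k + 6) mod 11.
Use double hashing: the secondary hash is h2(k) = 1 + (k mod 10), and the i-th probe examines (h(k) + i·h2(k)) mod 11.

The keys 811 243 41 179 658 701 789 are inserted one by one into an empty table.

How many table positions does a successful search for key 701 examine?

3

811 hashes to 7; slot 7 is free -> place at 7.
243 hashes to 2; slot 2 is free -> place at 2.
41 hashes to 7, h2=2; 7 taken -> place at 9.
179 hashes to 5; slot 5 is free -> place at 5.
658 hashes to 3; slot 3 is free -> place at 3.
701 hashes to 7, h2=2; 7,9 taken -> place at 0.
789 hashes to 7, h2=10; 7 taken -> place at 6.
Table: [701, ∅, 243, 658, ∅, 179, 789, 811, ∅, 41, ∅]
Lookup 701: h=7, h2=2, probe 7,9,0 → found at 0.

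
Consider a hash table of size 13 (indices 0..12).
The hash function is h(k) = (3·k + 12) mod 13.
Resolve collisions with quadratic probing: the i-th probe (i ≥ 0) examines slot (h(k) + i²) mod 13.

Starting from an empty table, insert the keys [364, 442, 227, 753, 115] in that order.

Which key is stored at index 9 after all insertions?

753

364 hashes to 12; slot 12 is free → place at 12.
442 hashes to 12; 12 taken → place at 0.
227 hashes to 4; slot 4 is free → place at 4.
753 hashes to 9; slot 9 is free → place at 9.
115 hashes to 6; slot 6 is free → place at 6.
Table: [442, ∅, ∅, ∅, 227, ∅, 115, ∅, ∅, 753, ∅, ∅, 364]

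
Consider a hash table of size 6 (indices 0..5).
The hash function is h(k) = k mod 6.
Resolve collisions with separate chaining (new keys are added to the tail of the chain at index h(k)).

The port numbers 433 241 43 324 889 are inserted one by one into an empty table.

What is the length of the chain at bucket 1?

433 → bucket 1
241 → bucket 1 (collision)
43 → bucket 1 (collision)
324 → bucket 0
889 → bucket 1 (collision)
Final buckets:
0: 324
1: 433 -> 241 -> 43 -> 889
2: -
3: -
4: -
5: -

4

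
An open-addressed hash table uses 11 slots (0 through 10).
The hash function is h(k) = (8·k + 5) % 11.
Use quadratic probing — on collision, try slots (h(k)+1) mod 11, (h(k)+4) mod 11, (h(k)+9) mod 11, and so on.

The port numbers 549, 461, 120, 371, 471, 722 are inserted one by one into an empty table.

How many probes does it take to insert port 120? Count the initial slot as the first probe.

3

Insert 549: h=8, slot 8 empty -> index 8.
Insert 461: h=8, slot 8 occupied -> index 9.
Insert 120: h=8, slots 8,9 occupied -> index 1.
Insert 371: h=3, slot 3 empty -> index 3.
Insert 471: h=0, slot 0 empty -> index 0.
Insert 722: h=6, slot 6 empty -> index 6.
Table: [471, 120, —, 371, —, —, 722, —, 549, 461, —]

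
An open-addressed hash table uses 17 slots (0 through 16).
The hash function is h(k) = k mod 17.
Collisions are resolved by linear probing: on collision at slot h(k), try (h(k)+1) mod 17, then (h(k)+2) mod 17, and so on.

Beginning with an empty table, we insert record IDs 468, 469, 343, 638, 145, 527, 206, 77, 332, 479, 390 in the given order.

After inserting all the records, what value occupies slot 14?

468: h=9 -> slot 9
469: h=10 -> slot 10
343: h=3 -> slot 3
638: h=9, probe 9,10,11 -> slot 11
145: h=9, probe 9,10,11,12 -> slot 12
527: h=0 -> slot 0
206: h=2 -> slot 2
77: h=9, probe 9,10,11,12,13 -> slot 13
332: h=9, probe 9,10,11,12,13,14 -> slot 14
479: h=3, probe 3,4 -> slot 4
390: h=16 -> slot 16
Table: [527, ., 206, 343, 479, ., ., ., ., 468, 469, 638, 145, 77, 332, ., 390]

332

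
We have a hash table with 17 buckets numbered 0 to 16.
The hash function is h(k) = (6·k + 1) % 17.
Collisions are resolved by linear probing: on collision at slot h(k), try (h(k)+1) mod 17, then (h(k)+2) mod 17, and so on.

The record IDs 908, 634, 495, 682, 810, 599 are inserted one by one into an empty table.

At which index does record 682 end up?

15

908: h=9 → slot 9
634: h=14 → slot 14
495: h=13 → slot 13
682: h=13, probe 13,14,15 → slot 15
810: h=16 → slot 16
599: h=8 → slot 8
Table: [—, —, —, —, —, —, —, —, 599, 908, —, —, —, 495, 634, 682, 810]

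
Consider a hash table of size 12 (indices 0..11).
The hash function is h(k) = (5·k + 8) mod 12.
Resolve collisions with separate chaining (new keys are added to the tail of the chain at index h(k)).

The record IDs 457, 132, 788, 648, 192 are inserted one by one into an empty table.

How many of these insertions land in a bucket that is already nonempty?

Insert 457: h=1, bucket 1 empty → new chain.
Insert 132: h=8, bucket 8 empty → new chain.
Insert 788: h=0, bucket 0 empty → new chain.
Insert 648: h=8, bucket 8 nonempty → append to chain.
Insert 192: h=8, bucket 8 nonempty → append to chain.
Final buckets:
0: 788
1: 457
2: _
3: _
4: _
5: _
6: _
7: _
8: 132 -> 648 -> 192
9: _
10: _
11: _

2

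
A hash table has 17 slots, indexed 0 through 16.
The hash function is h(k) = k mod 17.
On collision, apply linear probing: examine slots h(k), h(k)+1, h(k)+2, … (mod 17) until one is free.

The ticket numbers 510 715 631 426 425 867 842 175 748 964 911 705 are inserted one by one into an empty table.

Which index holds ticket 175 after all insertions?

Insert 510: h=0, slot 0 empty → index 0.
Insert 715: h=1, slot 1 empty → index 1.
Insert 631: h=2, slot 2 empty → index 2.
Insert 426: h=1, slots 1,2 occupied → index 3.
Insert 425: h=0, slots 0,1,2,3 occupied → index 4.
Insert 867: h=0, slots 0,1,2,3,4 occupied → index 5.
Insert 842: h=9, slot 9 empty → index 9.
Insert 175: h=5, slot 5 occupied → index 6.
Insert 748: h=0, slots 0,1,2,3,4,5,6 occupied → index 7.
Insert 964: h=12, slot 12 empty → index 12.
Insert 911: h=10, slot 10 empty → index 10.
Insert 705: h=8, slot 8 empty → index 8.
Table: [510, 715, 631, 426, 425, 867, 175, 748, 705, 842, 911, -, 964, -, -, -, -]

6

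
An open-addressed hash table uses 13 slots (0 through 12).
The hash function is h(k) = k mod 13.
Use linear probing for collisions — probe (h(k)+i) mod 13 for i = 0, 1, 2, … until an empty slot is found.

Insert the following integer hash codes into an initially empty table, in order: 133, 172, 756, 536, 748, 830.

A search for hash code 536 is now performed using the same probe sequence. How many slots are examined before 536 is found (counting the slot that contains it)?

133: h=3 => slot 3
172: h=3, probe 3,4 => slot 4
756: h=2 => slot 2
536: h=3, probe 3,4,5 => slot 5
748: h=7 => slot 7
830: h=11 => slot 11
Table: [., ., 756, 133, 172, 536, ., 748, ., ., ., 830, .]
Lookup 536: h=3, probe 3,4,5 → found at 5.

3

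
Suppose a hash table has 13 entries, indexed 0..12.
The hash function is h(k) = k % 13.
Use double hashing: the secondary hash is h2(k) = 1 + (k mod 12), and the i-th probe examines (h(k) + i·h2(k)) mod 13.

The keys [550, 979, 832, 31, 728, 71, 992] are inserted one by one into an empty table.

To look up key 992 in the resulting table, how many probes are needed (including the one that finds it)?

5

550: h=4 -> slot 4
979: h=4, h2=8, probe 4,12 -> slot 12
832: h=0 -> slot 0
31: h=5 -> slot 5
728: h=0, h2=9, probe 0,9 -> slot 9
71: h=6 -> slot 6
992: h=4, h2=9, probe 4,0,9,5,1 -> slot 1
Table: [832, 992, ., ., 550, 31, 71, ., ., 728, ., ., 979]
Lookup 992: h=4, h2=9, probe 4,0,9,5,1 → found at 1.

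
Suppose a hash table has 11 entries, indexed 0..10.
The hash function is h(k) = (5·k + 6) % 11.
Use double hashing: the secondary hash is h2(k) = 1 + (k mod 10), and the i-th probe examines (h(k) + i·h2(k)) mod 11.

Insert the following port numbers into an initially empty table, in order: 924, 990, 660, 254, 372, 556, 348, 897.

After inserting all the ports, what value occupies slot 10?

Insert 924: h=6, slot 6 empty → index 6.
Insert 990: h=6, h2=1, slot 6 occupied → index 7.
Insert 660: h=6, h2=1, slots 6,7 occupied → index 8.
Insert 254: h=0, slot 0 empty → index 0.
Insert 372: h=7, h2=3, slot 7 occupied → index 10.
Insert 556: h=3, slot 3 empty → index 3.
Insert 348: h=8, h2=9, slots 8,6 occupied → index 4.
Insert 897: h=3, h2=8, slots 3,0,8 occupied → index 5.
Table: [254, ∅, ∅, 556, 348, 897, 924, 990, 660, ∅, 372]

372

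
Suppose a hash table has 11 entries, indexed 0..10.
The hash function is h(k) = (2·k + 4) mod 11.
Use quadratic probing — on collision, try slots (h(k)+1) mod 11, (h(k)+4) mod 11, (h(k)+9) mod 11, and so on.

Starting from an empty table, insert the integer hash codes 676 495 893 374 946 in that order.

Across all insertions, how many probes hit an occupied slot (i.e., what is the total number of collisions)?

Insert 676: h=3, slot 3 empty => index 3.
Insert 495: h=4, slot 4 empty => index 4.
Insert 893: h=8, slot 8 empty => index 8.
Insert 374: h=4, slot 4 occupied => index 5.
Insert 946: h=4, slots 4,5,8 occupied => index 2.
Table: [_, _, 946, 676, 495, 374, _, _, 893, _, _]

4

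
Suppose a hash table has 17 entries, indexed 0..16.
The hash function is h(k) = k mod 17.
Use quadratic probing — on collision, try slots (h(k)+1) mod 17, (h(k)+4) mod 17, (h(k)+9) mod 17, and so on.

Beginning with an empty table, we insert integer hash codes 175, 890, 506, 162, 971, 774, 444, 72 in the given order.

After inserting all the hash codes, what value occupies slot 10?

774

Insert 175: h=5, slot 5 empty -> index 5.
Insert 890: h=6, slot 6 empty -> index 6.
Insert 506: h=13, slot 13 empty -> index 13.
Insert 162: h=9, slot 9 empty -> index 9.
Insert 971: h=2, slot 2 empty -> index 2.
Insert 774: h=9, slot 9 occupied -> index 10.
Insert 444: h=2, slot 2 occupied -> index 3.
Insert 72: h=4, slot 4 empty -> index 4.
Table: [_, _, 971, 444, 72, 175, 890, _, _, 162, 774, _, _, 506, _, _, _]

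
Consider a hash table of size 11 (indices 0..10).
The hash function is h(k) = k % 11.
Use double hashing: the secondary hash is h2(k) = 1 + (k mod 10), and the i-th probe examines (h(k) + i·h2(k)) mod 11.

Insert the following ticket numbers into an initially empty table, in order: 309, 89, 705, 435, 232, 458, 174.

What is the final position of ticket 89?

309: h=1 -> slot 1
89: h=1, h2=10, probe 1,0 -> slot 0
705: h=1, h2=6, probe 1,7 -> slot 7
435: h=6 -> slot 6
232: h=1, h2=3, probe 1,4 -> slot 4
458: h=7, h2=9, probe 7,5 -> slot 5
174: h=9 -> slot 9
Table: [89, 309, _, _, 232, 458, 435, 705, _, 174, _]

0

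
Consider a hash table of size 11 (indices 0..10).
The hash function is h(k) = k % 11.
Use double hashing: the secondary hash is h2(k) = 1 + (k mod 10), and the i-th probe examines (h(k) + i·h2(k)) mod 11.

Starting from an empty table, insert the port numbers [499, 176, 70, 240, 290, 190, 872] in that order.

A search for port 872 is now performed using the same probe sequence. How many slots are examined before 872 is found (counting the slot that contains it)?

4

Insert 499: h=4, slot 4 empty → index 4.
Insert 176: h=0, slot 0 empty → index 0.
Insert 70: h=4, h2=1, slot 4 occupied → index 5.
Insert 240: h=9, slot 9 empty → index 9.
Insert 290: h=4, h2=1, slots 4,5 occupied → index 6.
Insert 190: h=3, slot 3 empty → index 3.
Insert 872: h=3, h2=3, slots 3,6,9 occupied → index 1.
Table: [176, 872, -, 190, 499, 70, 290, -, -, 240, -]
Lookup 872: h=3, h2=3, probe 3,6,9,1 → found at 1.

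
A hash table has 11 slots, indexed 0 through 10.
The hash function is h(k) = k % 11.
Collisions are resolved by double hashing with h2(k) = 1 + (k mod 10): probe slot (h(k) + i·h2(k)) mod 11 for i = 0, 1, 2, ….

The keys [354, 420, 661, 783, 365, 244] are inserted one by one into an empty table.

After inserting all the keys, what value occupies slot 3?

420

354 hashes to 2; slot 2 is free -> place at 2.
420 hashes to 2, h2=1; 2 taken -> place at 3.
661 hashes to 1; slot 1 is free -> place at 1.
783 hashes to 2, h2=4; 2 taken -> place at 6.
365 hashes to 2, h2=6; 2 taken -> place at 8.
244 hashes to 2, h2=5; 2 taken -> place at 7.
Table: [_, 661, 354, 420, _, _, 783, 244, 365, _, _]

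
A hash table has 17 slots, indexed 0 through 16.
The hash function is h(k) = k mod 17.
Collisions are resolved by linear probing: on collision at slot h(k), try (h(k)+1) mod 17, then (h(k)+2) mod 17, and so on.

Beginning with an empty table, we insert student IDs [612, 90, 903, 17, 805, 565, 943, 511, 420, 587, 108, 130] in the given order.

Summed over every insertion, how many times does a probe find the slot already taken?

4

Insert 612: h=0, slot 0 empty → index 0.
Insert 90: h=5, slot 5 empty → index 5.
Insert 903: h=2, slot 2 empty → index 2.
Insert 17: h=0, slot 0 occupied → index 1.
Insert 805: h=6, slot 6 empty → index 6.
Insert 565: h=4, slot 4 empty → index 4.
Insert 943: h=8, slot 8 empty → index 8.
Insert 511: h=1, slots 1,2 occupied → index 3.
Insert 420: h=12, slot 12 empty → index 12.
Insert 587: h=9, slot 9 empty → index 9.
Insert 108: h=6, slot 6 occupied → index 7.
Insert 130: h=11, slot 11 empty → index 11.
Table: [612, 17, 903, 511, 565, 90, 805, 108, 943, 587, —, 130, 420, —, —, —, —]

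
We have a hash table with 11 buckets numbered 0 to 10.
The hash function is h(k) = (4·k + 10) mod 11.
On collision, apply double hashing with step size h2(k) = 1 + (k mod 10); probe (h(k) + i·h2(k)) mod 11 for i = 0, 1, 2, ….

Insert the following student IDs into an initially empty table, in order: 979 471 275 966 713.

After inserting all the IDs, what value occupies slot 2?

979 hashes to 10; slot 10 is free -> place at 10.
471 hashes to 2; slot 2 is free -> place at 2.
275 hashes to 10, h2=6; 10 taken -> place at 5.
966 hashes to 2, h2=7; 2 taken -> place at 9.
713 hashes to 2, h2=4; 2 taken -> place at 6.
Table: [., ., 471, ., ., 275, 713, ., ., 966, 979]

471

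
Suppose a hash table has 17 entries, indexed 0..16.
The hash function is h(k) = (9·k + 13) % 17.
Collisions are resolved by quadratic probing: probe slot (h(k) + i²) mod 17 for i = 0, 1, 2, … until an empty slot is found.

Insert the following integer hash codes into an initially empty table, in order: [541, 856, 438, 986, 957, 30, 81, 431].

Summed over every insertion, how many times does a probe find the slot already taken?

4

Insert 541: h=3, slot 3 empty => index 3.
Insert 856: h=16, slot 16 empty => index 16.
Insert 438: h=11, slot 11 empty => index 11.
Insert 986: h=13, slot 13 empty => index 13.
Insert 957: h=7, slot 7 empty => index 7.
Insert 30: h=11, slot 11 occupied => index 12.
Insert 81: h=11, slots 11,12 occupied => index 15.
Insert 431: h=16, slot 16 occupied => index 0.
Table: [431, ∅, ∅, 541, ∅, ∅, ∅, 957, ∅, ∅, ∅, 438, 30, 986, ∅, 81, 856]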